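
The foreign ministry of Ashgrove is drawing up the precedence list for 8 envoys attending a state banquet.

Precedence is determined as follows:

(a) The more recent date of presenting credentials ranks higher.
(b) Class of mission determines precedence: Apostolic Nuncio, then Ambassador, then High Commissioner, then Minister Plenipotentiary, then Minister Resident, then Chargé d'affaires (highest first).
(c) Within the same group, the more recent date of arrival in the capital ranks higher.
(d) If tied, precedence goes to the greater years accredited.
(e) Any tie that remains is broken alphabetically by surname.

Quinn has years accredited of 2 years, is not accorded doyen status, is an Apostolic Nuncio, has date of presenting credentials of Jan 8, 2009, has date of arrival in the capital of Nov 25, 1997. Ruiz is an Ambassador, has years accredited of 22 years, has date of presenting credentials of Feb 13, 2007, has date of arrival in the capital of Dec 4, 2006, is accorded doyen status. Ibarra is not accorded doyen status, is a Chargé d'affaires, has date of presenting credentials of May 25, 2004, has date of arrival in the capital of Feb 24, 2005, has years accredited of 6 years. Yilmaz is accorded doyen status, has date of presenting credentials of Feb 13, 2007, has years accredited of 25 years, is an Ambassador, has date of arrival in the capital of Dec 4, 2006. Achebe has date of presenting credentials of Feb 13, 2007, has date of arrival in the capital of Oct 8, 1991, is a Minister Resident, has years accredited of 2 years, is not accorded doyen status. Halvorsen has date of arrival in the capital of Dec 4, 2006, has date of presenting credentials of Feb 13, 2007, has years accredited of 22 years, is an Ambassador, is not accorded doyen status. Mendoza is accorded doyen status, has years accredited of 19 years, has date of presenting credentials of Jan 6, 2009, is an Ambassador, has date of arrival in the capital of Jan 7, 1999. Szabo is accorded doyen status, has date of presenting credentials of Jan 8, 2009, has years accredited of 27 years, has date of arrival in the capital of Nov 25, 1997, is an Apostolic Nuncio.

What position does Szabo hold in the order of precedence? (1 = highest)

1

By date of presenting credentials (later first): Szabo and Quinn (both Jan 8, 2009); then Mendoza (Jan 6, 2009); then Yilmaz, Halvorsen, Ruiz and Achebe (each Feb 13, 2007); then Ibarra (May 25, 2004).
Szabo and Quinn are each Apostolic Nuncio, so the next rule applies.
Szabo and Quinn both have date of arrival in the capital Nov 25, 1997, so the next rule applies.
Among Szabo and Quinn, by years accredited (higher first): Szabo (27 years) before Quinn (2 years).
Among Yilmaz, Halvorsen, Ruiz and Achebe, by class of mission: Yilmaz, Halvorsen and Ruiz (Ambassador) before Achebe (Minister Resident).
Yilmaz, Halvorsen and Ruiz all have date of arrival in the capital Dec 4, 2006, so the next rule applies.
Among Yilmaz, Halvorsen and Ruiz, by years accredited (higher first): Yilmaz (25 years) before Halvorsen and Ruiz (22 years).
Among Halvorsen and Ruiz, alphabetically by surname: Halvorsen before Ruiz.
Order: Szabo, Quinn, Mendoza, Yilmaz, Halvorsen, Ruiz, Achebe, Ibarra. So position 1.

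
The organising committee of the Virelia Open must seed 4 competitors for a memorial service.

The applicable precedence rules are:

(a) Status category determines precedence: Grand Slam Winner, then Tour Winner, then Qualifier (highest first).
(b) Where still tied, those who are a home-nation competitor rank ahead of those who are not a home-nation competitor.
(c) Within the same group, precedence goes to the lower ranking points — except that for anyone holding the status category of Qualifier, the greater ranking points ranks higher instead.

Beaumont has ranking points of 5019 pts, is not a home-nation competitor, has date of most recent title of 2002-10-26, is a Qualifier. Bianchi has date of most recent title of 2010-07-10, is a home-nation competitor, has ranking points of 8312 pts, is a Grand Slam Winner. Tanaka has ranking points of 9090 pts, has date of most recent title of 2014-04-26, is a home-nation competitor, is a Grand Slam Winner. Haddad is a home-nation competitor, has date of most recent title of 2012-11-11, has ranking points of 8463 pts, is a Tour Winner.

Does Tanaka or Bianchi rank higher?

Bianchi

By status category: Bianchi and Tanaka (Grand Slam Winner); then Haddad (Tour Winner); then Beaumont (Qualifier).
Bianchi and Tanaka are each a home-nation competitor, so the next rule applies.
Among Bianchi and Tanaka, by ranking points (lower first): Bianchi (8312 pts) before Tanaka (9090 pts).
So Bianchi takes precedence.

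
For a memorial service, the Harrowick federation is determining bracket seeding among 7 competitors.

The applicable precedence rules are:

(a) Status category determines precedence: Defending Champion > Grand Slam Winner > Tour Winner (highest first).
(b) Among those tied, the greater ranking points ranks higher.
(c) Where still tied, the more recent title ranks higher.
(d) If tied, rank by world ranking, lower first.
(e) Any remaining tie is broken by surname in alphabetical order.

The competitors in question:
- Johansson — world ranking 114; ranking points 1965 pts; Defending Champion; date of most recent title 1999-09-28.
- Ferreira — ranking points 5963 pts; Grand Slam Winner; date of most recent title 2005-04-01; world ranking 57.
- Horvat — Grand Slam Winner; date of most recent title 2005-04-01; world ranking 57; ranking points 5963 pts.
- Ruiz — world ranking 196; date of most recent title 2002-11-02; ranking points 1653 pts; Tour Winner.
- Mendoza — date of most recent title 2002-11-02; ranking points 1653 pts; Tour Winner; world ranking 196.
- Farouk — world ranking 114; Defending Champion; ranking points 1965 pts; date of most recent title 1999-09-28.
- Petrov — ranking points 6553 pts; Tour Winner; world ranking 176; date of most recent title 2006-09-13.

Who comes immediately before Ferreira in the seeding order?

Johansson

By status category: Farouk and Johansson (Defending Champion); then Ferreira and Horvat (Grand Slam Winner); then Petrov, Mendoza and Ruiz (Tour Winner).
Farouk and Johansson both have ranking points 1965 pts, so the next rule applies.
Farouk and Johansson both have date of most recent title 1999-09-28, so the next rule applies.
Farouk and Johansson both have world ranking 114, so the next rule applies.
Among Farouk and Johansson, alphabetically by surname: Farouk before Johansson.
Ferreira and Horvat both have ranking points 5963 pts, so the next rule applies.
Ferreira and Horvat both have date of most recent title 2005-04-01, so the next rule applies.
Ferreira and Horvat both have world ranking 57, so the next rule applies.
Among Ferreira and Horvat, alphabetically by surname: Ferreira before Horvat.
Among Petrov, Mendoza and Ruiz, by ranking points (higher first): Petrov (6553 pts) before Mendoza and Ruiz (1653 pts).
Mendoza and Ruiz both have date of most recent title 2002-11-02, so the next rule applies.
Mendoza and Ruiz both have world ranking 196, so the next rule applies.
Among Mendoza and Ruiz, alphabetically by surname: Mendoza before Ruiz.
Order: Farouk, Johansson, Ferreira, Horvat, Petrov, Mendoza, Ruiz.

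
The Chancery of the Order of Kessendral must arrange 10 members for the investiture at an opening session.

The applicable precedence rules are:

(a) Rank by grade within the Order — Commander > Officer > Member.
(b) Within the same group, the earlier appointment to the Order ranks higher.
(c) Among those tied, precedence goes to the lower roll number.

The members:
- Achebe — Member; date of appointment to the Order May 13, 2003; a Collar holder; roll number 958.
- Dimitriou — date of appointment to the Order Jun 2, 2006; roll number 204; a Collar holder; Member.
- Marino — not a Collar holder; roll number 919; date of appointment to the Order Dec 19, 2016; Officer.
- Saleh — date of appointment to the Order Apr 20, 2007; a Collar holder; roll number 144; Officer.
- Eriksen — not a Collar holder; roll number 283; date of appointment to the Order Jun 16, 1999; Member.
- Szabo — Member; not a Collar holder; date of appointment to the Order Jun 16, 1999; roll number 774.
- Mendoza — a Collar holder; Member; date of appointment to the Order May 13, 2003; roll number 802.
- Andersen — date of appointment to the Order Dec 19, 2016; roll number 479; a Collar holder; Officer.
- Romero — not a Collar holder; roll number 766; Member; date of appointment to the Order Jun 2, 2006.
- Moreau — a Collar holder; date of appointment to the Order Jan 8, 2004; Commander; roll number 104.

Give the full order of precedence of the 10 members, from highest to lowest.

By grade within the Order: Moreau (Commander); then Saleh, Andersen and Marino (Officer); then Eriksen, Szabo, Mendoza, Achebe, Dimitriou and Romero (Member).
Among Saleh, Andersen and Marino, by date of appointment to the Order (earlier first): Saleh (Apr 20, 2007) before Andersen and Marino (Dec 19, 2016).
Among Andersen and Marino, by roll number (lower first): Andersen (479) before Marino (919).
Among Eriksen, Szabo, Mendoza, Achebe, Dimitriou and Romero, by date of appointment to the Order (earlier first): Eriksen and Szabo (Jun 16, 1999) before Mendoza and Achebe (May 13, 2003) before Dimitriou and Romero (Jun 2, 2006).
Among Eriksen and Szabo, by roll number (lower first): Eriksen (283) before Szabo (774).
Among Mendoza and Achebe, by roll number (lower first): Mendoza (802) before Achebe (958).
Among Dimitriou and Romero, by roll number (lower first): Dimitriou (204) before Romero (766).
Full order: Moreau, Saleh, Andersen, Marino, Eriksen, Szabo, Mendoza, Achebe, Dimitriou, Romero.

Moreau, Saleh, Andersen, Marino, Eriksen, Szabo, Mendoza, Achebe, Dimitriou, Romero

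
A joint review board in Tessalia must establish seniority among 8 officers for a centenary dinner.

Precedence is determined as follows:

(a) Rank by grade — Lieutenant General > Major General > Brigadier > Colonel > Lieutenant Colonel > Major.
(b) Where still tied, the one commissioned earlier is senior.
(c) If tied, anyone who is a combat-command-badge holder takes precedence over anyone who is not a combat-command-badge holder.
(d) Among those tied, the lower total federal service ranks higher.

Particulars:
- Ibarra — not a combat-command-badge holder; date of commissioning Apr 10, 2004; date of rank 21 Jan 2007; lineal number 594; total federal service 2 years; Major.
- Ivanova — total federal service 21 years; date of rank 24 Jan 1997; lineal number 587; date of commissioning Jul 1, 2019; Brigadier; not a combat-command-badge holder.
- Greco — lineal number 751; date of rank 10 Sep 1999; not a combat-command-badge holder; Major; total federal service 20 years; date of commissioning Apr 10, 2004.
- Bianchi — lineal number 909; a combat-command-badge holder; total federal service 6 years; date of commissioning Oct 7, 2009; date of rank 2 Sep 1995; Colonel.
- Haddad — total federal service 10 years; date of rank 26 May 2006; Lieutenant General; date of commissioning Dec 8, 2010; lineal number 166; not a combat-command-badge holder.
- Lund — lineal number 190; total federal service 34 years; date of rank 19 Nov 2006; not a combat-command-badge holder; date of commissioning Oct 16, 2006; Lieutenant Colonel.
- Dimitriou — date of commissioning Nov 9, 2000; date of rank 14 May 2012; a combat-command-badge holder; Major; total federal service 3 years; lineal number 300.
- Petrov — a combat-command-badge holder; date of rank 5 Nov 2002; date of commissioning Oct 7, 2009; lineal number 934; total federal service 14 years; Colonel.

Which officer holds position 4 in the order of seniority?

Petrov

By grade: Haddad (Lieutenant General); then Ivanova (Brigadier); then Bianchi and Petrov (Colonel); then Lund (Lieutenant Colonel); then Dimitriou, Ibarra and Greco (Major).
Bianchi and Petrov both have date of commissioning Oct 7, 2009, so the next rule applies.
Bianchi and Petrov are each a combat-command-badge holder, so the next rule applies.
Among Bianchi and Petrov, by total federal service (lower first): Bianchi (6 years) before Petrov (14 years).
Among Dimitriou, Ibarra and Greco, by date of commissioning (earlier first): Dimitriou (Nov 9, 2000) before Ibarra and Greco (Apr 10, 2004).
Ibarra and Greco are each not a combat-command-badge holder, so the next rule applies.
Among Ibarra and Greco, by total federal service (lower first): Ibarra (2 years) before Greco (20 years).
Order: Haddad, Ivanova, Bianchi, Petrov, Lund, Dimitriou, Ibarra, Greco.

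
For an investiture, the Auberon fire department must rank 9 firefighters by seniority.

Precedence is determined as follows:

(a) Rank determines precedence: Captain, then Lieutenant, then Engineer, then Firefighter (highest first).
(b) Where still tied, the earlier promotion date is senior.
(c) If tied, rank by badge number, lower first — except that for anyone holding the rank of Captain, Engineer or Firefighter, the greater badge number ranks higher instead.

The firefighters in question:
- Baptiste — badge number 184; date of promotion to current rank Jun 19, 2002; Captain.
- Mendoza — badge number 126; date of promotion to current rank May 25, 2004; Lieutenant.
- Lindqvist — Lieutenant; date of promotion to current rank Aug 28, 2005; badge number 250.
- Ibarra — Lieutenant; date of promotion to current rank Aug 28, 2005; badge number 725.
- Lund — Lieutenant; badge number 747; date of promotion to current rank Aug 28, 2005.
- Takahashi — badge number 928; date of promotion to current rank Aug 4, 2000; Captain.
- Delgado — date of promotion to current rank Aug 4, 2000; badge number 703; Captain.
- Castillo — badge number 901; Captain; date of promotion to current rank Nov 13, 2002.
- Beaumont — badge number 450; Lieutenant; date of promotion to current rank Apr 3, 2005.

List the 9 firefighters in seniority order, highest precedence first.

By rank: Takahashi, Delgado, Baptiste and Castillo (Captain); then Mendoza, Beaumont, Lindqvist, Ibarra and Lund (Lieutenant).
Among Takahashi, Delgado, Baptiste and Castillo, by date of promotion to current rank (earlier first): Takahashi and Delgado (Aug 4, 2000) before Baptiste (Jun 19, 2002) before Castillo (Nov 13, 2002).
Among Takahashi and Delgado, by badge number (higher first) (reversed rule for this group): Takahashi (928) before Delgado (703).
Among Mendoza, Beaumont, Lindqvist, Ibarra and Lund, by date of promotion to current rank (earlier first): Mendoza (May 25, 2004) before Beaumont (Apr 3, 2005) before Lindqvist, Ibarra and Lund (Aug 28, 2005).
Among Lindqvist, Ibarra and Lund, by badge number (lower first): Lindqvist (250) before Ibarra (725) before Lund (747).
Full order: Takahashi, Delgado, Baptiste, Castillo, Mendoza, Beaumont, Lindqvist, Ibarra, Lund.

Takahashi, Delgado, Baptiste, Castillo, Mendoza, Beaumont, Lindqvist, Ibarra, Lund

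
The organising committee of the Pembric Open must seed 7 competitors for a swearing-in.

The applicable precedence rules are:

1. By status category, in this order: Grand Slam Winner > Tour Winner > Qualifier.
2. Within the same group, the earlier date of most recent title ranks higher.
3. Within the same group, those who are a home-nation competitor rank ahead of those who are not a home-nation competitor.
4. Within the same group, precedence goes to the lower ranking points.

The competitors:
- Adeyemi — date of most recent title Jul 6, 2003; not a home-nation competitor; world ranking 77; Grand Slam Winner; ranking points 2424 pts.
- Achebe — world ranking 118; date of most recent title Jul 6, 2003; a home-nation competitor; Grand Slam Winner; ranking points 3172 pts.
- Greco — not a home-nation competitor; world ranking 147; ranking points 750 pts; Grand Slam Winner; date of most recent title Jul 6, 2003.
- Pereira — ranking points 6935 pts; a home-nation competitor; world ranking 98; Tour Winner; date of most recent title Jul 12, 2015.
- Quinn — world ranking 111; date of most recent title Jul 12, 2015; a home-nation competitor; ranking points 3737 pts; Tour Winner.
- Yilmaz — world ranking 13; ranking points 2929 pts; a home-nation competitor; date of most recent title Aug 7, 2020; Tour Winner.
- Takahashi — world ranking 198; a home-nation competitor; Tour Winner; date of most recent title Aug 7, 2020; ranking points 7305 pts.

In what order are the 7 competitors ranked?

Achebe, Greco, Adeyemi, Quinn, Pereira, Yilmaz, Takahashi

By status category: Achebe, Greco and Adeyemi (Grand Slam Winner); then Quinn, Pereira, Yilmaz and Takahashi (Tour Winner).
Achebe, Greco and Adeyemi all have date of most recent title Jul 6, 2003, so the next rule applies.
Among Achebe, Greco and Adeyemi, a home-nation competitor before not a home-nation competitor: Achebe (a home-nation competitor) before Greco and Adeyemi (not a home-nation competitor).
Among Greco and Adeyemi, by ranking points (lower first): Greco (750 pts) before Adeyemi (2424 pts).
Among Quinn, Pereira, Yilmaz and Takahashi, by date of most recent title (earlier first): Quinn and Pereira (Jul 12, 2015) before Yilmaz and Takahashi (Aug 7, 2020).
Quinn and Pereira are each a home-nation competitor, so the next rule applies.
Among Quinn and Pereira, by ranking points (lower first): Quinn (3737 pts) before Pereira (6935 pts).
Yilmaz and Takahashi are each a home-nation competitor, so the next rule applies.
Among Yilmaz and Takahashi, by ranking points (lower first): Yilmaz (2929 pts) before Takahashi (7305 pts).
Full order: Achebe, Greco, Adeyemi, Quinn, Pereira, Yilmaz, Takahashi.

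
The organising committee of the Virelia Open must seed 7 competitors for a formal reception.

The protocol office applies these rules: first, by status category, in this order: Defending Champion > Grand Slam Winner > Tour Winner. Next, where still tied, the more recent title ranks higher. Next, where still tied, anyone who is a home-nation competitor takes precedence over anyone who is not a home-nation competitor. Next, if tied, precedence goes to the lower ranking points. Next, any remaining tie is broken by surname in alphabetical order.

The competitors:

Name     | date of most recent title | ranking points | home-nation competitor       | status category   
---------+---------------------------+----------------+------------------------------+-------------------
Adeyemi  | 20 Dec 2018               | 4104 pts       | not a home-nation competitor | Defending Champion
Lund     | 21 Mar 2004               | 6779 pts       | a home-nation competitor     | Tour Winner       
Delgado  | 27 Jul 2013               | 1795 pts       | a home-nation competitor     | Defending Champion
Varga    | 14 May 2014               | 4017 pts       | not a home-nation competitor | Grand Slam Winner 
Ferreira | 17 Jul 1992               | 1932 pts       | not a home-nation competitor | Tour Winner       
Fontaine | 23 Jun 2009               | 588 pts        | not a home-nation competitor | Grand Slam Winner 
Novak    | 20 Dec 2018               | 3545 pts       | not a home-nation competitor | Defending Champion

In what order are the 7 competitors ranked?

Novak, Adeyemi, Delgado, Varga, Fontaine, Lund, Ferreira

By status category: Novak, Adeyemi and Delgado (Defending Champion); then Varga and Fontaine (Grand Slam Winner); then Lund and Ferreira (Tour Winner).
Among Novak, Adeyemi and Delgado, by date of most recent title (later first): Novak and Adeyemi (20 Dec 2018) before Delgado (27 Jul 2013).
Novak and Adeyemi are each not a home-nation competitor, so the next rule applies.
Among Novak and Adeyemi, by ranking points (lower first): Novak (3545 pts) before Adeyemi (4104 pts).
Among Varga and Fontaine, by date of most recent title (later first): Varga (14 May 2014) before Fontaine (23 Jun 2009).
Among Lund and Ferreira, by date of most recent title (later first): Lund (21 Mar 2004) before Ferreira (17 Jul 1992).
Full order: Novak, Adeyemi, Delgado, Varga, Fontaine, Lund, Ferreira.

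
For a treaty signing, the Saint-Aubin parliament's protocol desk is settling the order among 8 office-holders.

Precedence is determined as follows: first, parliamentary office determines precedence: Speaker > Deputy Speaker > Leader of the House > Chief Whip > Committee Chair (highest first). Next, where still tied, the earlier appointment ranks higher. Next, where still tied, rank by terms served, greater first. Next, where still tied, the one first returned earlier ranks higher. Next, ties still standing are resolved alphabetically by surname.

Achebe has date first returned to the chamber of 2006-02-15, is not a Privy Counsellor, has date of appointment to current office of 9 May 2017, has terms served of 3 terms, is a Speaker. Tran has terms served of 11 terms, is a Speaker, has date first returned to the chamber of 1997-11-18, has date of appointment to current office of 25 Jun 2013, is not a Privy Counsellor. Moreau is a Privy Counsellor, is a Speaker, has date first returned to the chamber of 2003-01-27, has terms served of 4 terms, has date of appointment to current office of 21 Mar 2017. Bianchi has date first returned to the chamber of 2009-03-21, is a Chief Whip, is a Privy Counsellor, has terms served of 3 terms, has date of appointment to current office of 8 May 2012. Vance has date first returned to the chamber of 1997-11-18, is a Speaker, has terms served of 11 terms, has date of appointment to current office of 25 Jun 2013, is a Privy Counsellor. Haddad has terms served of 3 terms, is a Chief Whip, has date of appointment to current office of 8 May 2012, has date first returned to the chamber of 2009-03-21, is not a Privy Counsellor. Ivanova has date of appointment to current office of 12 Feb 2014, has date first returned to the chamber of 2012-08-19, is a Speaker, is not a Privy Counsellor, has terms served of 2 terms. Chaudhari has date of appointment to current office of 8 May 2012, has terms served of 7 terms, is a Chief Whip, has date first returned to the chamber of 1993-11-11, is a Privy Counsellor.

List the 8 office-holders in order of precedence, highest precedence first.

By parliamentary office: Tran, Vance, Ivanova, Moreau and Achebe (Speaker); then Chaudhari, Bianchi and Haddad (Chief Whip).
Among Tran, Vance, Ivanova, Moreau and Achebe, by date of appointment to current office (earlier first): Tran and Vance (25 Jun 2013) before Ivanova (12 Feb 2014) before Moreau (21 Mar 2017) before Achebe (9 May 2017).
Tran and Vance both have terms served 11 terms, so the next rule applies.
Tran and Vance both have date first returned to the chamber 1997-11-18, so the next rule applies.
Among Tran and Vance, alphabetically by surname: Tran before Vance.
Chaudhari, Bianchi and Haddad all have date of appointment to current office 8 May 2012, so the next rule applies.
Among Chaudhari, Bianchi and Haddad, by terms served (higher first): Chaudhari (7 terms) before Bianchi and Haddad (3 terms).
Bianchi and Haddad both have date first returned to the chamber 2009-03-21, so the next rule applies.
Among Bianchi and Haddad, alphabetically by surname: Bianchi before Haddad.
Full order: Tran, Vance, Ivanova, Moreau, Achebe, Chaudhari, Bianchi, Haddad.

Tran, Vance, Ivanova, Moreau, Achebe, Chaudhari, Bianchi, Haddad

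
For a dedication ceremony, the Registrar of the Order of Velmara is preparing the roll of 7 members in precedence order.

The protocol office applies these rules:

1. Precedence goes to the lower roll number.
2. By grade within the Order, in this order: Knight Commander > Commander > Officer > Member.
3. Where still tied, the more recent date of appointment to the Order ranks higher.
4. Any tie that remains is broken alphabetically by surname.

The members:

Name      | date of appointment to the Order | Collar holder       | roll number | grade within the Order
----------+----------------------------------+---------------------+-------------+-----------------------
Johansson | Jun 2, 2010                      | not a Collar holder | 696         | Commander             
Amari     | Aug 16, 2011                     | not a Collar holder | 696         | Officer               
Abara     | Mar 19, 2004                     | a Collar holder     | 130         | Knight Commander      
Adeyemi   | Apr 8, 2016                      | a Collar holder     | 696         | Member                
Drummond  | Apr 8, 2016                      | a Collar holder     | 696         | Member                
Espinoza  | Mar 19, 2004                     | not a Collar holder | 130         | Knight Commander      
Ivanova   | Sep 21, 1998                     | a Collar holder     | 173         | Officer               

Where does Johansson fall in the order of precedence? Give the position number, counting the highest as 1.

4

By roll number (lower first): Abara and Espinoza (both 130); then Ivanova (173); then Johansson, Amari, Adeyemi and Drummond (each 696).
Abara and Espinoza are each Knight Commander, so the next rule applies.
Abara and Espinoza both have date of appointment to the Order Mar 19, 2004, so the next rule applies.
Among Abara and Espinoza, alphabetically by surname: Abara before Espinoza.
Among Johansson, Amari, Adeyemi and Drummond, by grade within the Order: Johansson (Commander) before Amari (Officer) before Adeyemi and Drummond (Member).
Adeyemi and Drummond both have date of appointment to the Order Apr 8, 2016, so the next rule applies.
Among Adeyemi and Drummond, alphabetically by surname: Adeyemi before Drummond.
Order: Abara, Espinoza, Ivanova, Johansson, Amari, Adeyemi, Drummond. So position 4.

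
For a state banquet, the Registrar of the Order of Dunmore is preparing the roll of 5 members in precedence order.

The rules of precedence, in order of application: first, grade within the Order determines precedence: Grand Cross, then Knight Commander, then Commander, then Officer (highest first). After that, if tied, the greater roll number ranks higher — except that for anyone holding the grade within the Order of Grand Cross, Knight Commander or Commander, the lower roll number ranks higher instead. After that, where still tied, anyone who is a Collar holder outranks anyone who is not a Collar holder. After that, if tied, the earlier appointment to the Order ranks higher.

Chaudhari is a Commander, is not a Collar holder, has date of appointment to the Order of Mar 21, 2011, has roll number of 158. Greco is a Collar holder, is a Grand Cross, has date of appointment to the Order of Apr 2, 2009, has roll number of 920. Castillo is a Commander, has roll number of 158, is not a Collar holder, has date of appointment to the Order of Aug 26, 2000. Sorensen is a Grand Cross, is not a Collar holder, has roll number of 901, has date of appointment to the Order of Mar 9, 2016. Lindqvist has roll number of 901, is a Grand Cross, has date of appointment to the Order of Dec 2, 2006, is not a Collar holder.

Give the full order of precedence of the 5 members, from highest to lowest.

By grade within the Order: Lindqvist, Sorensen and Greco (Grand Cross); then Castillo and Chaudhari (Commander).
Among Lindqvist, Sorensen and Greco, by roll number (lower first) (reversed rule for this group): Lindqvist and Sorensen (901) before Greco (920).
Lindqvist and Sorensen are each not a Collar holder, so the next rule applies.
Among Lindqvist and Sorensen, by date of appointment to the Order (earlier first): Lindqvist (Dec 2, 2006) before Sorensen (Mar 9, 2016).
Castillo and Chaudhari both have roll number 158, so the next rule applies.
Castillo and Chaudhari are each not a Collar holder, so the next rule applies.
Among Castillo and Chaudhari, by date of appointment to the Order (earlier first): Castillo (Aug 26, 2000) before Chaudhari (Mar 21, 2011).
Full order: Lindqvist, Sorensen, Greco, Castillo, Chaudhari.

Lindqvist, Sorensen, Greco, Castillo, Chaudhari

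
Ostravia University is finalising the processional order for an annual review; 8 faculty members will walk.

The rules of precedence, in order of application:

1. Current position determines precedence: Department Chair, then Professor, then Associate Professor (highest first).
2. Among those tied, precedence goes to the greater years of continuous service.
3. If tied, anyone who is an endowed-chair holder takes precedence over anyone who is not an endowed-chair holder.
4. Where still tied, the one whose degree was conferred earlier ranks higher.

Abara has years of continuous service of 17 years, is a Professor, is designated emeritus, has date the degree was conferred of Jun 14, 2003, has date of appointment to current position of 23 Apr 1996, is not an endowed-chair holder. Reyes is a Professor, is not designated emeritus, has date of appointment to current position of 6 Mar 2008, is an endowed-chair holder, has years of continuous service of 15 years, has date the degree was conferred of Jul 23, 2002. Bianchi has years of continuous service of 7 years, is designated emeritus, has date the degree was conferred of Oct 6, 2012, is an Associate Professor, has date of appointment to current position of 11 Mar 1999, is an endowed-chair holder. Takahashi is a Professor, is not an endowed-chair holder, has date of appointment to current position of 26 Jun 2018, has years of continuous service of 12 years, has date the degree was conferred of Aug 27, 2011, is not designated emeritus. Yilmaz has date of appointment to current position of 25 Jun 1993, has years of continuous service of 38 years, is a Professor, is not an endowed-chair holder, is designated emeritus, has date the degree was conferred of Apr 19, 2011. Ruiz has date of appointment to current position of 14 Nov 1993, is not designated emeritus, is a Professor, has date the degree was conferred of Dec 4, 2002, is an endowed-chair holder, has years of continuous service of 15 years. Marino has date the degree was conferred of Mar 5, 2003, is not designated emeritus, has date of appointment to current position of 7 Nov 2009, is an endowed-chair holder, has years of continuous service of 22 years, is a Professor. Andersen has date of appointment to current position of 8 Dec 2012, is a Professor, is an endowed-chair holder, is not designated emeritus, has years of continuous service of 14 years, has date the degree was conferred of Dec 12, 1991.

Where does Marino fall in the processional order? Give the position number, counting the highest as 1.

By current position: Yilmaz, Marino, Abara, Reyes, Ruiz, Andersen and Takahashi (Professor); then Bianchi (Associate Professor).
Among Yilmaz, Marino, Abara, Reyes, Ruiz, Andersen and Takahashi, by years of continuous service (higher first): Yilmaz (38 years) before Marino (22 years) before Abara (17 years) before Reyes and Ruiz (15 years) before Andersen (14 years) before Takahashi (12 years).
Reyes and Ruiz are each an endowed-chair holder, so the next rule applies.
Among Reyes and Ruiz, by date the degree was conferred (earlier first): Reyes (Jul 23, 2002) before Ruiz (Dec 4, 2002).
Order: Yilmaz, Marino, Abara, Reyes, Ruiz, Andersen, Takahashi, Bianchi. So position 2.

2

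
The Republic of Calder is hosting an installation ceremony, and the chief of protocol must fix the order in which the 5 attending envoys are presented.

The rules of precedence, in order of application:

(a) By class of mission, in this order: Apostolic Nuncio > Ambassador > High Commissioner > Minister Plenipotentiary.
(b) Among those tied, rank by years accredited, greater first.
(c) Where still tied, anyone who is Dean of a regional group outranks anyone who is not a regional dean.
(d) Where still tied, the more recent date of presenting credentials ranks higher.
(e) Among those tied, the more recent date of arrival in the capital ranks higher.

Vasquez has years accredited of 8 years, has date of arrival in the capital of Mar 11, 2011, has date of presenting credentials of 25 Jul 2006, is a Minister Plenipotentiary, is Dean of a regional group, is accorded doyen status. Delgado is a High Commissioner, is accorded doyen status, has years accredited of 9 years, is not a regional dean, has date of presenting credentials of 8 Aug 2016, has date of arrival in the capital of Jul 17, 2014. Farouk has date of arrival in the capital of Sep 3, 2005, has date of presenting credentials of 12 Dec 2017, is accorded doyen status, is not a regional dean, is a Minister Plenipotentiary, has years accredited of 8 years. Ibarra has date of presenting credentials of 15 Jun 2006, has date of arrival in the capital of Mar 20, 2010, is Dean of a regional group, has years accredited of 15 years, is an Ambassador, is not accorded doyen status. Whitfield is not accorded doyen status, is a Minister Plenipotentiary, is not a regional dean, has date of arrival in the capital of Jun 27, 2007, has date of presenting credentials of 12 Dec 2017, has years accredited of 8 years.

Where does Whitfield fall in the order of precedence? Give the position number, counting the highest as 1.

4

By class of mission: Ibarra (Ambassador); then Delgado (High Commissioner); then Vasquez, Whitfield and Farouk (Minister Plenipotentiary).
Vasquez, Whitfield and Farouk all have years accredited 8 years, so the next rule applies.
Among Vasquez, Whitfield and Farouk, Dean of a regional group before not a regional dean: Vasquez (Dean of a regional group) before Whitfield and Farouk (not a regional dean).
Whitfield and Farouk both have date of presenting credentials 12 Dec 2017, so the next rule applies.
Among Whitfield and Farouk, by date of arrival in the capital (later first): Whitfield (Jun 27, 2007) before Farouk (Sep 3, 2005).
Order: Ibarra, Delgado, Vasquez, Whitfield, Farouk. So position 4.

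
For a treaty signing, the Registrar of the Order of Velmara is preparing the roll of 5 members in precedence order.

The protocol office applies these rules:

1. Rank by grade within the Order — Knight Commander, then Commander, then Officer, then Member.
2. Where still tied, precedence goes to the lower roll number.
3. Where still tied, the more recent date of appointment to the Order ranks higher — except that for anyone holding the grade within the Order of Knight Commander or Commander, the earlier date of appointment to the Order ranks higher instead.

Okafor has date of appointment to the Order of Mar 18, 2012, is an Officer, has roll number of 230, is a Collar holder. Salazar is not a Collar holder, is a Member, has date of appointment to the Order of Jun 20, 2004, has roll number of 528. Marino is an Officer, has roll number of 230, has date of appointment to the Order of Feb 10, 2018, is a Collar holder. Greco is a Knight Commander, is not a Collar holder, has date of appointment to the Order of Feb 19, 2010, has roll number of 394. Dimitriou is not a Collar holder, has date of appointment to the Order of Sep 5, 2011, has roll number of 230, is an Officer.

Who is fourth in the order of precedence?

By grade within the Order: Greco (Knight Commander); then Marino, Okafor and Dimitriou (Officer); then Salazar (Member).
Marino, Okafor and Dimitriou all have roll number 230, so the next rule applies.
Among Marino, Okafor and Dimitriou, by date of appointment to the Order (later first): Marino (Feb 10, 2018) before Okafor (Mar 18, 2012) before Dimitriou (Sep 5, 2011).
Order: Greco, Marino, Okafor, Dimitriou, Salazar.

Dimitriou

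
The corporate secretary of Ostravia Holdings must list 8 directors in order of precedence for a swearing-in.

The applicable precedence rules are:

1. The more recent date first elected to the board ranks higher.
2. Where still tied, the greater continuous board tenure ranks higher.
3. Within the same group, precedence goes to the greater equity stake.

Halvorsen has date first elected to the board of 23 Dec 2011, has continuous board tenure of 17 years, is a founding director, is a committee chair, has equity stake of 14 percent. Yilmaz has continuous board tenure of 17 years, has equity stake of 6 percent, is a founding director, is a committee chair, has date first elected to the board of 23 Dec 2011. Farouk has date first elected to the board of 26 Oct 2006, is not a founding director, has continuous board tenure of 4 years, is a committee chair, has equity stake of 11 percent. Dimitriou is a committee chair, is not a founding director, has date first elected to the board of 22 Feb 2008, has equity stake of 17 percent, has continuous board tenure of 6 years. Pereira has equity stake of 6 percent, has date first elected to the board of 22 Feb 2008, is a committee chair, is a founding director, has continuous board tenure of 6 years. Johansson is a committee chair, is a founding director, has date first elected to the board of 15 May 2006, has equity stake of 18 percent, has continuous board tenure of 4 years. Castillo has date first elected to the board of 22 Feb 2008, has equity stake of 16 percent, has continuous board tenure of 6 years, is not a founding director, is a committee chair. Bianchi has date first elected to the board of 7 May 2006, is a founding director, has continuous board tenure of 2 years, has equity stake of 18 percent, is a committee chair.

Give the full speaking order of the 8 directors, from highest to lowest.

Halvorsen, Yilmaz, Dimitriou, Castillo, Pereira, Farouk, Johansson, Bianchi

By date first elected to the board (later first): Halvorsen and Yilmaz (both 23 Dec 2011); then Dimitriou, Castillo and Pereira (each 22 Feb 2008); then Farouk (26 Oct 2006); then Johansson (15 May 2006); then Bianchi (7 May 2006).
Halvorsen and Yilmaz both have continuous board tenure 17 years, so the next rule applies.
Among Halvorsen and Yilmaz, by equity stake (higher first): Halvorsen (14 percent) before Yilmaz (6 percent).
Dimitriou, Castillo and Pereira all have continuous board tenure 6 years, so the next rule applies.
Among Dimitriou, Castillo and Pereira, by equity stake (higher first): Dimitriou (17 percent) before Castillo (16 percent) before Pereira (6 percent).
Full order: Halvorsen, Yilmaz, Dimitriou, Castillo, Pereira, Farouk, Johansson, Bianchi.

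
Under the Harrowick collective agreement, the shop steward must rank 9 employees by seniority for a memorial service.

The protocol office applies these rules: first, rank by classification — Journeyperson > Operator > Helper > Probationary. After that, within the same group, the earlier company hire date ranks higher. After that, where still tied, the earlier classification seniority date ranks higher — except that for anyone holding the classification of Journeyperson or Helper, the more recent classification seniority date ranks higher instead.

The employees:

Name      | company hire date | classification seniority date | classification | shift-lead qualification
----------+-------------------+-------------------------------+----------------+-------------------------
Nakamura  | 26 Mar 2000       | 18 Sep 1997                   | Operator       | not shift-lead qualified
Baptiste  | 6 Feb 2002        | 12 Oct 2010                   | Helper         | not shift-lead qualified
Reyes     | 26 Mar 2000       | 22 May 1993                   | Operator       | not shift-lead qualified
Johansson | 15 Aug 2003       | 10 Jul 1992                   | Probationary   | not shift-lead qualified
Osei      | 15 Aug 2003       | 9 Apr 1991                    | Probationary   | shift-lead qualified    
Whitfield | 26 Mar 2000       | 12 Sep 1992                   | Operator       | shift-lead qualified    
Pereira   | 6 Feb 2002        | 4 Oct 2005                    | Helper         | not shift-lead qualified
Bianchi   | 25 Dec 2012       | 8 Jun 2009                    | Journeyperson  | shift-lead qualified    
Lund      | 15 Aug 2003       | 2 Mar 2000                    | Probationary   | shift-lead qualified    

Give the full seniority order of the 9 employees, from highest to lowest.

By classification: Bianchi (Journeyperson); then Whitfield, Reyes and Nakamura (Operator); then Baptiste and Pereira (Helper); then Osei, Johansson and Lund (Probationary).
Whitfield, Reyes and Nakamura all have company hire date 26 Mar 2000, so the next rule applies.
Among Whitfield, Reyes and Nakamura, by classification seniority date (earlier first): Whitfield (12 Sep 1992) before Reyes (22 May 1993) before Nakamura (18 Sep 1997).
Baptiste and Pereira both have company hire date 6 Feb 2002, so the next rule applies.
Among Baptiste and Pereira, by classification seniority date (later first) (reversed rule for this group): Baptiste (12 Oct 2010) before Pereira (4 Oct 2005).
Osei, Johansson and Lund all have company hire date 15 Aug 2003, so the next rule applies.
Among Osei, Johansson and Lund, by classification seniority date (earlier first): Osei (9 Apr 1991) before Johansson (10 Jul 1992) before Lund (2 Mar 2000).
Full order: Bianchi, Whitfield, Reyes, Nakamura, Baptiste, Pereira, Osei, Johansson, Lund.

Bianchi, Whitfield, Reyes, Nakamura, Baptiste, Pereira, Osei, Johansson, Lund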